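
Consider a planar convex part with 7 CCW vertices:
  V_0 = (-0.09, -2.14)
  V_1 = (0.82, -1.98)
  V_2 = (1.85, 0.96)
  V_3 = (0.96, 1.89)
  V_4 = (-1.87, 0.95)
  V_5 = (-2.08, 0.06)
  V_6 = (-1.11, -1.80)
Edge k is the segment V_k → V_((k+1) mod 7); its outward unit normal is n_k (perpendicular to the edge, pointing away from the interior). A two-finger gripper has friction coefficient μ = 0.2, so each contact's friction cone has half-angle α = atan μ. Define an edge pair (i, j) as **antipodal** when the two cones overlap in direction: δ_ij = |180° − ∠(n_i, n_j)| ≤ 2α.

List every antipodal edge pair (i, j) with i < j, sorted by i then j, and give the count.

α = atan 0.2 = 11.31°;  2α = 22.62°
n_0 = (+0.1732, -0.9849)
n_1 = (+0.9438, -0.3306)
n_2 = (+0.7225, +0.6914)
n_3 = (-0.3152, +0.9490)
n_4 = (-0.9733, +0.2296)
n_5 = (-0.8867, -0.4624)
n_6 = (-0.3162, -0.9487)
  (0,1): δ = 119.28°  ·
  (0,2): δ = 56.23°  ·
  (0,3): δ = 8.40°  ✓
  (0,4): δ = 66.75°  ·
  (0,5): δ = 107.57°  ·
  (0,6): δ = 151.59°  ·
  (1,2): δ = 116.95°  ·
  (1,3): δ = 52.32°  ·
  (1,4): δ = 6.03°  ✓
  (1,5): δ = 46.85°  ·
  (1,6): δ = 90.87°  ·
  (2,3): δ = 115.37°  ·
  (2,4): δ = 57.02°  ·
  (2,5): δ = 16.20°  ✓
  (2,6): δ = 27.82°  ·
  (3,4): δ = 121.65°  ·
  (3,5): δ = 80.83°  ·
  (3,6): δ = 36.81°  ·
  (4,5): δ = 139.18°  ·
  (4,6): δ = 95.16°  ·
  (5,6): δ = 135.98°  ·
antipodal pairs: 3

count = 3; pairs: (0,3), (1,4), (2,5)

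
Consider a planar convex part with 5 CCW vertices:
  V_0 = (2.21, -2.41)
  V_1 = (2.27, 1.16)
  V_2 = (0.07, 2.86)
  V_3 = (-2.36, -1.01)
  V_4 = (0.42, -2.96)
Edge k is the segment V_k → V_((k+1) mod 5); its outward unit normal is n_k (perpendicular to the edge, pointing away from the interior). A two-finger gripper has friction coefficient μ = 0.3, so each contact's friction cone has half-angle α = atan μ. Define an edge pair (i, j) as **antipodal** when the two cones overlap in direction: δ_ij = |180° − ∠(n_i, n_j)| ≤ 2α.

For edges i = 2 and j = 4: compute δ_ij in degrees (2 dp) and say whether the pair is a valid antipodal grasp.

α = atan 0.3 = 16.70°;  2α = 33.40°
edge 2: e_2 = (-2.43, -3.87);  n_2 = (-0.8469, +0.5318)
edge 4: e_4 = (+1.79, +0.55);  n_4 = (+0.2937, -0.9559)
∠(n_2, n_4) = 139.21°
δ = |180° − 139.21°| = 40.79°
40.79° > 2α = 33.40°  →  invalid

δ = 40.79°, invalid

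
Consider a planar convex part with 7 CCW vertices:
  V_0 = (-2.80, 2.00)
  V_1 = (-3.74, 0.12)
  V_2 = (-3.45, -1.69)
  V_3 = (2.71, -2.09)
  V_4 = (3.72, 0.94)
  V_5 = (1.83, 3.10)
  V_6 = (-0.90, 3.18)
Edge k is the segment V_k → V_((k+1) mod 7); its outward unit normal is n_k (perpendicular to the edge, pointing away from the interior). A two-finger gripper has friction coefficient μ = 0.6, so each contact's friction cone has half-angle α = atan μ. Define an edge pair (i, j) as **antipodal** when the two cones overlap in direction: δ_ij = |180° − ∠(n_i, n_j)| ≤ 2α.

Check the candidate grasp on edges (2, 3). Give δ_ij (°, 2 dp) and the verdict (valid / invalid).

δ = 104.72°, invalid

α = atan 0.6 = 30.96°;  2α = 61.93°
edge 2: e_2 = (+6.16, -0.40);  n_2 = (-0.0648, -0.9979)
edge 3: e_3 = (+1.01, +3.03);  n_3 = (+0.9487, -0.3162)
∠(n_2, n_3) = 75.28°
δ = |180° − 75.28°| = 104.72°
104.72° > 2α = 61.93°  →  invalid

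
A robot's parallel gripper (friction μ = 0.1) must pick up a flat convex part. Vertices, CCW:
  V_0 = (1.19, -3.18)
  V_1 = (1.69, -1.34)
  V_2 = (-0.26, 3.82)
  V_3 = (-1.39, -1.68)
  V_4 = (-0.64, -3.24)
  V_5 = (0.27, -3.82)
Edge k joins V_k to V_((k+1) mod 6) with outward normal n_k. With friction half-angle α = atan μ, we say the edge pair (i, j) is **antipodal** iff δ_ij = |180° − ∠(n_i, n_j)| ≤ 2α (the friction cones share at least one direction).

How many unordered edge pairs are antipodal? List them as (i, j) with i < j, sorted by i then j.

count = 2; pairs: (0,2), (1,3)

α = atan 0.1 = 5.71°;  2α = 11.42°
n_0 = (+0.9650, -0.2622)
n_1 = (+0.9354, +0.3535)
n_2 = (-0.9795, +0.2013)
n_3 = (-0.9013, -0.4333)
n_4 = (-0.5375, -0.8433)
n_5 = (+0.5711, -0.8209)
  (0,1): δ = 144.10°  ·
  (0,2): δ = 3.59°  ✓
  (0,3): δ = 40.88°  ·
  (0,4): δ = 72.69°  ·
  (0,5): δ = 140.03°  ·
  (1,2): δ = 32.31°  ·
  (1,3): δ = 4.97°  ✓
  (1,4): δ = 36.79°  ·
  (1,5): δ = 104.12°  ·
  (2,3): δ = 142.71°  ·
  (2,4): δ = 110.90°  ·
  (2,5): δ = 43.57°  ·
  (3,4): δ = 148.19°  ·
  (3,5): δ = 80.85°  ·
  (4,5): δ = 112.66°  ·
antipodal pairs: 2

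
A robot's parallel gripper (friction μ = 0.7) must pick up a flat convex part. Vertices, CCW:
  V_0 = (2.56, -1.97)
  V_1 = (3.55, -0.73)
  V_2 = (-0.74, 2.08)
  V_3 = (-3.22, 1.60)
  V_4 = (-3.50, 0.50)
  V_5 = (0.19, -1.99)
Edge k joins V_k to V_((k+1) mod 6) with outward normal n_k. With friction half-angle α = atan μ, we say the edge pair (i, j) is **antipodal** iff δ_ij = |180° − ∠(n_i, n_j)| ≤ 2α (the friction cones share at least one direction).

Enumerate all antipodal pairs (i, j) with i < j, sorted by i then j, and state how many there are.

α = atan 0.7 = 34.99°;  2α = 69.98°
n_0 = (+0.7815, -0.6239)
n_1 = (+0.5479, +0.8365)
n_2 = (-0.1900, +0.9818)
n_3 = (-0.9691, +0.2467)
n_4 = (-0.5594, -0.8289)
n_5 = (+0.0084, -1.0000)
  (0,1): δ = 84.62°  ·
  (0,2): δ = 40.44°  ✓
  (0,3): δ = 24.32°  ✓
  (0,4): δ = 94.59°  ·
  (0,5): δ = 129.09°  ·
  (1,2): δ = 135.82°  ·
  (1,3): δ = 71.06°  ·
  (1,4): δ = 0.79°  ✓
  (1,5): δ = 33.71°  ✓
  (2,3): δ = 115.24°  ·
  (2,4): δ = 44.97°  ✓
  (2,5): δ = 10.47°  ✓
  (3,4): δ = 109.73°  ·
  (3,5): δ = 75.24°  ·
  (4,5): δ = 145.51°  ·
antipodal pairs: 6

count = 6; pairs: (0,2), (0,3), (1,4), (1,5), (2,4), (2,5)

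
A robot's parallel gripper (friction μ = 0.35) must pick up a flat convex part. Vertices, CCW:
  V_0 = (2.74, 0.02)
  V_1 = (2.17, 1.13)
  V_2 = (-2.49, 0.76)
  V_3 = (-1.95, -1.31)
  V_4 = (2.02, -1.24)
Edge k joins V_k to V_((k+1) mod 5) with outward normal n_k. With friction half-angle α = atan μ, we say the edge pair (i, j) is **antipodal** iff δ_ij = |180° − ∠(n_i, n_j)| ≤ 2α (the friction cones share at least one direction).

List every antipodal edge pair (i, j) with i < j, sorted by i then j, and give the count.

count = 2; pairs: (0,2), (1,3)

α = atan 0.35 = 19.29°;  2α = 38.58°
n_0 = (+0.8896, +0.4568)
n_1 = (-0.0792, +0.9969)
n_2 = (-0.9676, -0.2524)
n_3 = (+0.0176, -0.9998)
n_4 = (+0.8682, -0.4961)
  (0,1): δ = 112.64°  ·
  (0,2): δ = 12.56°  ✓
  (0,3): δ = 63.83°  ·
  (0,4): δ = 123.07°  ·
  (1,2): δ = 79.92°  ·
  (1,3): δ = 3.53°  ✓
  (1,4): δ = 55.72°  ·
  (2,3): δ = 103.61°  ·
  (2,4): δ = 44.37°  ·
  (3,4): δ = 120.76°  ·
antipodal pairs: 2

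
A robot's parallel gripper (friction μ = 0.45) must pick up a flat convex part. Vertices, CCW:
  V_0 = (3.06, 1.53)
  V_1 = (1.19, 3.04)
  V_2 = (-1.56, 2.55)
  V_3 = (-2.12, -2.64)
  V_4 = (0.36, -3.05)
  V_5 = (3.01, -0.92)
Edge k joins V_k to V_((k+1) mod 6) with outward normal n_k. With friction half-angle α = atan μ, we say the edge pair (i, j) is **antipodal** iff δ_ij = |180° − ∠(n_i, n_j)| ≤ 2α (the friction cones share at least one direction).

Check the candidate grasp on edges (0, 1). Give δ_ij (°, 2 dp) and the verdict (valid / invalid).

δ = 130.98°, invalid

α = atan 0.45 = 24.23°;  2α = 48.46°
edge 0: e_0 = (-1.87, +1.51);  n_0 = (+0.6282, +0.7780)
edge 1: e_1 = (-2.75, -0.49);  n_1 = (-0.1754, +0.9845)
∠(n_0, n_1) = 49.02°
δ = |180° − 49.02°| = 130.98°
130.98° > 2α = 48.46°  →  invalid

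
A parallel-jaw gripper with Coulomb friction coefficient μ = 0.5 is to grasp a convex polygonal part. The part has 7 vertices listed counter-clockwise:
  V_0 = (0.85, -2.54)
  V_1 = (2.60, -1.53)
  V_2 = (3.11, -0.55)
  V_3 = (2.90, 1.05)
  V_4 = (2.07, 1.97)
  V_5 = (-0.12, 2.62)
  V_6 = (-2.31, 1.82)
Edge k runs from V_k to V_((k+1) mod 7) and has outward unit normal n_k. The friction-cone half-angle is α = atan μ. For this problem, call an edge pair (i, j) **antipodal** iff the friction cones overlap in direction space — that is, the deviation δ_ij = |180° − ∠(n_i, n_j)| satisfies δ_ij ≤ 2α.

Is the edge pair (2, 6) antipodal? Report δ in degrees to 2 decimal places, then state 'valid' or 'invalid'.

δ = 28.46°, valid

α = atan 0.5 = 26.57°;  2α = 53.13°
edge 2: e_2 = (-0.21, +1.60);  n_2 = (+0.9915, +0.1301)
edge 6: e_6 = (+3.16, -4.36);  n_6 = (-0.8097, -0.5868)
∠(n_2, n_6) = 151.54°
δ = |180° − 151.54°| = 28.46°
28.46° ≤ 2α = 53.13°  →  valid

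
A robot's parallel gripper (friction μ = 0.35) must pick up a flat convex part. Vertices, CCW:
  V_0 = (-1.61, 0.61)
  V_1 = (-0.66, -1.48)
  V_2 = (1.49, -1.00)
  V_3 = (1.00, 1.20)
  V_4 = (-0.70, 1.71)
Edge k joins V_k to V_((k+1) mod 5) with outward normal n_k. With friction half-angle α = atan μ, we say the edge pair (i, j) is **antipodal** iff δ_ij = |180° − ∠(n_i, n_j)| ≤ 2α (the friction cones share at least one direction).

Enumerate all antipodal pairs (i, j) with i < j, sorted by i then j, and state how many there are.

α = atan 0.35 = 19.29°;  2α = 38.58°
n_0 = (-0.9104, -0.4138)
n_1 = (+0.2179, -0.9760)
n_2 = (+0.9761, +0.2174)
n_3 = (+0.2873, +0.9578)
n_4 = (-0.7705, +0.6374)
  (0,1): δ = 101.86°  ·
  (0,2): δ = 11.89°  ✓
  (0,3): δ = 48.86°  ·
  (0,4): δ = 115.96°  ·
  (1,2): δ = 90.03°  ·
  (1,3): δ = 29.28°  ✓
  (1,4): δ = 37.81°  ✓
  (2,3): δ = 119.26°  ·
  (2,4): δ = 52.16°  ·
  (3,4): δ = 112.90°  ·
antipodal pairs: 3

count = 3; pairs: (0,2), (1,3), (1,4)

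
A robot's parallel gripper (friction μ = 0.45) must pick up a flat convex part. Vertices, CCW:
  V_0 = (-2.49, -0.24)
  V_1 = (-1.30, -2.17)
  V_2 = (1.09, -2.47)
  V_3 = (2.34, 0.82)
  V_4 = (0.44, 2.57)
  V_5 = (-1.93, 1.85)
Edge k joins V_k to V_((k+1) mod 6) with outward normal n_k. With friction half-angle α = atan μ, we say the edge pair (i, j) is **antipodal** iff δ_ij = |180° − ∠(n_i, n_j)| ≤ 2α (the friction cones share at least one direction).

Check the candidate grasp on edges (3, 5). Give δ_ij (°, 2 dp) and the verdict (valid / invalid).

α = atan 0.45 = 24.23°;  2α = 48.46°
edge 3: e_3 = (-1.90, +1.75);  n_3 = (+0.6775, +0.7355)
edge 5: e_5 = (-0.56, -2.09);  n_5 = (-0.9659, +0.2588)
∠(n_3, n_5) = 117.65°
δ = |180° − 117.65°| = 62.35°
62.35° > 2α = 48.46°  →  invalid

δ = 62.35°, invalid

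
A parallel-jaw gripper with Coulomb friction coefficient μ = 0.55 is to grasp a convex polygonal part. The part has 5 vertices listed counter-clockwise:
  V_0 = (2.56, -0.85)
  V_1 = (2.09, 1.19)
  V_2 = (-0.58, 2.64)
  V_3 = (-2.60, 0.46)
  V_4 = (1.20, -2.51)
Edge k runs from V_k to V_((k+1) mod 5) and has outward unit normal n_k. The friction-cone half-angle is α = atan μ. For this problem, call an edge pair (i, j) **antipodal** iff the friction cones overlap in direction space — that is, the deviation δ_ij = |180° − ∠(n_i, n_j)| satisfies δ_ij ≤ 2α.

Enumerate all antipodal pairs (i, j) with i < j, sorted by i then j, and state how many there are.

count = 4; pairs: (0,2), (0,3), (1,3), (2,4)

α = atan 0.55 = 28.81°;  2α = 57.62°
n_0 = (+0.9745, +0.2245)
n_1 = (+0.4772, +0.8788)
n_2 = (-0.7335, +0.6797)
n_3 = (-0.6158, -0.7879)
n_4 = (+0.7735, -0.6337)
  (0,1): δ = 131.48°  ·
  (0,2): δ = 55.79°  ✓
  (0,3): δ = 39.02°  ✓
  (0,4): δ = 127.70°  ·
  (1,2): δ = 104.31°  ·
  (1,3): δ = 9.51°  ✓
  (1,4): δ = 79.18°  ·
  (2,3): δ = 85.19°  ·
  (2,4): δ = 3.49°  ✓
  (3,4): δ = 91.32°  ·
antipodal pairs: 4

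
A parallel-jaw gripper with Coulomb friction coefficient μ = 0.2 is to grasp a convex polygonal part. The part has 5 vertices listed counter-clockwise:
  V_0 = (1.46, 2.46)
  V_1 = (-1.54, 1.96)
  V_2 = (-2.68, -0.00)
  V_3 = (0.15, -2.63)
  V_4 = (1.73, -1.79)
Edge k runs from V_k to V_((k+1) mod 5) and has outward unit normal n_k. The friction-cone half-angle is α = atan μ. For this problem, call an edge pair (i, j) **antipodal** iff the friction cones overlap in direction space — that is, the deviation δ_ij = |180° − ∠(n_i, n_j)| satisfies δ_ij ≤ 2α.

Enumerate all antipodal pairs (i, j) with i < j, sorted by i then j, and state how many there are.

count = 1; pairs: (0,3)

α = atan 0.2 = 11.31°;  2α = 22.62°
n_0 = (-0.1644, +0.9864)
n_1 = (-0.8644, +0.5028)
n_2 = (-0.6807, -0.7325)
n_3 = (+0.4694, -0.8830)
n_4 = (+0.9980, +0.0634)
  (0,1): δ = 129.65°  ·
  (0,2): δ = 52.36°  ·
  (0,3): δ = 18.53°  ✓
  (0,4): δ = 84.17°  ·
  (1,2): δ = 102.72°  ·
  (1,3): δ = 31.82°  ·
  (1,4): δ = 33.82°  ·
  (2,3): δ = 109.10°  ·
  (2,4): δ = 43.46°  ·
  (3,4): δ = 114.36°  ·
antipodal pairs: 1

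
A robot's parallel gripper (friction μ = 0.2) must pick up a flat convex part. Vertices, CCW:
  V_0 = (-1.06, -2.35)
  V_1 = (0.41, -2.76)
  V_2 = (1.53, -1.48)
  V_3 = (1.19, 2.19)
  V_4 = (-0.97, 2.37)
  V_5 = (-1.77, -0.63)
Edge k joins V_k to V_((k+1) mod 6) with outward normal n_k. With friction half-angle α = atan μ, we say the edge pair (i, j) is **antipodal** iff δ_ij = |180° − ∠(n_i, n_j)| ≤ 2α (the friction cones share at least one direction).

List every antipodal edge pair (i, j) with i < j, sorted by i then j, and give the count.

α = atan 0.2 = 11.31°;  2α = 22.62°
n_0 = (-0.2687, -0.9632)
n_1 = (+0.7526, -0.6585)
n_2 = (+0.9957, +0.0922)
n_3 = (+0.0830, +0.9965)
n_4 = (-0.9662, +0.2577)
n_5 = (-0.9243, -0.3816)
  (0,1): δ = 115.60°  ·
  (0,2): δ = 69.12°  ·
  (0,3): δ = 10.82°  ✓
  (0,4): δ = 90.65°  ·
  (0,5): δ = 128.01°  ·
  (1,2): δ = 133.52°  ·
  (1,3): δ = 53.58°  ·
  (1,4): δ = 26.25°  ·
  (1,5): δ = 63.62°  ·
  (2,3): δ = 100.06°  ·
  (2,4): δ = 20.22°  ✓
  (2,5): δ = 17.14°  ✓
  (3,4): δ = 100.17°  ·
  (3,5): δ = 62.81°  ·
  (4,5): δ = 142.64°  ·
antipodal pairs: 3

count = 3; pairs: (0,3), (2,4), (2,5)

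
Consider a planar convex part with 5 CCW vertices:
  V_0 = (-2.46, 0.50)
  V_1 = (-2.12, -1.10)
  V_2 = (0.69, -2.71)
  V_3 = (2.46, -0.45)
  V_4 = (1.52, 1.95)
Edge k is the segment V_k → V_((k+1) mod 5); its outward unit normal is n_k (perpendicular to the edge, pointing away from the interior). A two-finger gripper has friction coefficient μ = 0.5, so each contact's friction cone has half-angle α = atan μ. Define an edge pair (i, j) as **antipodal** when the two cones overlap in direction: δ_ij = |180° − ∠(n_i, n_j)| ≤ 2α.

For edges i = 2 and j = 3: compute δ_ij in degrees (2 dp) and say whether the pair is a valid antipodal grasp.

δ = 120.54°, invalid

α = atan 0.5 = 26.57°;  2α = 53.13°
edge 2: e_2 = (+1.77, +2.26);  n_2 = (+0.7873, -0.6166)
edge 3: e_3 = (-0.94, +2.40);  n_3 = (+0.9311, +0.3647)
∠(n_2, n_3) = 59.46°
δ = |180° − 59.46°| = 120.54°
120.54° > 2α = 53.13°  →  invalid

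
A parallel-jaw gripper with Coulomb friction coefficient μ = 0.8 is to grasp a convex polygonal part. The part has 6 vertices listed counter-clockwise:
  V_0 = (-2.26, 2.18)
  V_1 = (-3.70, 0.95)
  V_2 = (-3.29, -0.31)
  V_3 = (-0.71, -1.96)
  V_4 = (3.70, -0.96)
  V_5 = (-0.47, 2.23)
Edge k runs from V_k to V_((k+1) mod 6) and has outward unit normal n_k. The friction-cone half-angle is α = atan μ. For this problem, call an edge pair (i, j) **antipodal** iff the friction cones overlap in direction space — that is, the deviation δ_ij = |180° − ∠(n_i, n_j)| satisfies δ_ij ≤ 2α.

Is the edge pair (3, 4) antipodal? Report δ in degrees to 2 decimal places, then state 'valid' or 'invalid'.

α = atan 0.8 = 38.66°;  2α = 77.32°
edge 3: e_3 = (+4.41, +1.00);  n_3 = (+0.2211, -0.9752)
edge 4: e_4 = (-4.17, +3.19);  n_4 = (+0.6076, +0.7942)
∠(n_3, n_4) = 129.81°
δ = |180° − 129.81°| = 50.19°
50.19° ≤ 2α = 77.32°  →  valid

δ = 50.19°, valid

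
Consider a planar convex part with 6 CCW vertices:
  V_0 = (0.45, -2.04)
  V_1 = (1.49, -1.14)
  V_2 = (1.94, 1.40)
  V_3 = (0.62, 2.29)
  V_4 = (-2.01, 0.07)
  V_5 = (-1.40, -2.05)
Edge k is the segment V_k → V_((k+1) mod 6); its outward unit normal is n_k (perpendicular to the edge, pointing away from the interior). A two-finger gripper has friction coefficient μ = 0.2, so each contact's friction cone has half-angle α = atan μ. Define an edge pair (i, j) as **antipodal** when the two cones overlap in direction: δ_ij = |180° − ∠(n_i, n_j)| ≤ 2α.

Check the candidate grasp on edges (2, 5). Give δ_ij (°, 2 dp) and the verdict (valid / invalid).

δ = 34.30°, invalid

α = atan 0.2 = 11.31°;  2α = 22.62°
edge 2: e_2 = (-1.32, +0.89);  n_2 = (+0.5590, +0.8291)
edge 5: e_5 = (+1.85, +0.01);  n_5 = (+0.0054, -1.0000)
∠(n_2, n_5) = 145.70°
δ = |180° − 145.70°| = 34.30°
34.30° > 2α = 22.62°  →  invalid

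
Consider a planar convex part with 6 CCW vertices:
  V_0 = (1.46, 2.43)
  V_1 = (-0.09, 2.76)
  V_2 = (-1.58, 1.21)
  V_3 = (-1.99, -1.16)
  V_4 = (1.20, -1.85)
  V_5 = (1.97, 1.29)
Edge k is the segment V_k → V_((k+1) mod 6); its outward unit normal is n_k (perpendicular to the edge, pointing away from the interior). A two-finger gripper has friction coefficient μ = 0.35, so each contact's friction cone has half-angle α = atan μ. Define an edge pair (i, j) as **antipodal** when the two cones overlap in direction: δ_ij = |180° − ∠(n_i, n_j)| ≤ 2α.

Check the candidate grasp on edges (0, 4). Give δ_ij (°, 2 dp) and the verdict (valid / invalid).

α = atan 0.35 = 19.29°;  2α = 38.58°
edge 0: e_0 = (-1.55, +0.33);  n_0 = (+0.2082, +0.9781)
edge 4: e_4 = (+0.77, +3.14);  n_4 = (+0.9712, -0.2382)
∠(n_0, n_4) = 91.76°
δ = |180° − 91.76°| = 88.24°
88.24° > 2α = 38.58°  →  invalid

δ = 88.24°, invalid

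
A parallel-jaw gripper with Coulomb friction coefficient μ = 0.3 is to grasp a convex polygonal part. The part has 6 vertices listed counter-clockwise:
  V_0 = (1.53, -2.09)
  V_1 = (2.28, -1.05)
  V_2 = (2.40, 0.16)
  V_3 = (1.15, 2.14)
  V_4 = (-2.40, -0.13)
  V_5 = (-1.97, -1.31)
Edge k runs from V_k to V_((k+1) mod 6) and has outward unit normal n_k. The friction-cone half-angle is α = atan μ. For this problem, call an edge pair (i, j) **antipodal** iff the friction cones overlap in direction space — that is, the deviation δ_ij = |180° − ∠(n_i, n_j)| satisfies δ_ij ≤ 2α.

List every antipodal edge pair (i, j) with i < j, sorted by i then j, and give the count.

α = atan 0.3 = 16.70°;  2α = 33.40°
n_0 = (+0.8111, -0.5849)
n_1 = (+0.9951, -0.0987)
n_2 = (+0.8456, +0.5338)
n_3 = (-0.5387, +0.8425)
n_4 = (-0.9396, -0.3424)
n_5 = (-0.2175, -0.9761)
  (0,1): δ = 149.87°  ·
  (0,2): δ = 111.94°  ·
  (0,3): δ = 21.61°  ✓
  (0,4): δ = 55.82°  ·
  (0,5): δ = 113.23°  ·
  (1,2): δ = 142.07°  ·
  (1,3): δ = 51.74°  ·
  (1,4): δ = 25.69°  ✓
  (1,5): δ = 83.10°  ·
  (2,3): δ = 89.67°  ·
  (2,4): δ = 12.24°  ✓
  (2,5): δ = 45.17°  ·
  (3,4): δ = 102.57°  ·
  (3,5): δ = 45.16°  ·
  (4,5): δ = 122.59°  ·
antipodal pairs: 3

count = 3; pairs: (0,3), (1,4), (2,4)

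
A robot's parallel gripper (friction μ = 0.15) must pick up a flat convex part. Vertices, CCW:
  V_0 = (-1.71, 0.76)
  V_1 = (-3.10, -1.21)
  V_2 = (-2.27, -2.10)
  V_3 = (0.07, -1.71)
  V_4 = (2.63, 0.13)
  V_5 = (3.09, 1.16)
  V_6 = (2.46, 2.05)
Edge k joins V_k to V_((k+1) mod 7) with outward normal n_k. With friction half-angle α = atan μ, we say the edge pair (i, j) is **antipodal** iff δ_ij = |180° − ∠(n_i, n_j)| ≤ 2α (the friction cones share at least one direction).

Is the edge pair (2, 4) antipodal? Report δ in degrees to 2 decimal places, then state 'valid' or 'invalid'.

α = atan 0.15 = 8.53°;  2α = 17.06°
edge 2: e_2 = (+2.34, +0.39);  n_2 = (+0.1644, -0.9864)
edge 4: e_4 = (+0.46, +1.03);  n_4 = (+0.9131, -0.4078)
∠(n_2, n_4) = 56.47°
δ = |180° − 56.47°| = 123.53°
123.53° > 2α = 17.06°  →  invalid

δ = 123.53°, invalid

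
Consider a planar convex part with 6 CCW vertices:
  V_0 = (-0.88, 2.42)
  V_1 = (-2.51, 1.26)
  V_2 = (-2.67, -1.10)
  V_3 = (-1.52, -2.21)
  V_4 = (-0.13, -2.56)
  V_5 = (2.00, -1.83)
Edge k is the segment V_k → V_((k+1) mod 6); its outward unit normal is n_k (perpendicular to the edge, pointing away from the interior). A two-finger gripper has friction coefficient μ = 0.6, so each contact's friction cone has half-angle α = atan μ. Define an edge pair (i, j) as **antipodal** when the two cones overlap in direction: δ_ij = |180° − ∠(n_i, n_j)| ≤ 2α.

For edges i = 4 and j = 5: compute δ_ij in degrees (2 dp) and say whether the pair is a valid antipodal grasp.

δ = 74.79°, invalid

α = atan 0.6 = 30.96°;  2α = 61.93°
edge 4: e_4 = (+2.13, +0.73);  n_4 = (+0.3242, -0.9460)
edge 5: e_5 = (-2.88, +4.25);  n_5 = (+0.8278, +0.5610)
∠(n_4, n_5) = 105.21°
δ = |180° − 105.21°| = 74.79°
74.79° > 2α = 61.93°  →  invalid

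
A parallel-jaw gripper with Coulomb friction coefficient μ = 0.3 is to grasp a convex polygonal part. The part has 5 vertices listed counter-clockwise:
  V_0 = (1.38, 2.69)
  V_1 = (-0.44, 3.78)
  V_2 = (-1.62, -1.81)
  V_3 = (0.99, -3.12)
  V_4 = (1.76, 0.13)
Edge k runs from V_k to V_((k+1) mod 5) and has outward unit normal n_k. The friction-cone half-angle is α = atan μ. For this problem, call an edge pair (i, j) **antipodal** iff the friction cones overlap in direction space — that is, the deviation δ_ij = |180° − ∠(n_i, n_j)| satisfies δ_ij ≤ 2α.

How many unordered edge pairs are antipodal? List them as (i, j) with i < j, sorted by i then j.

count = 3; pairs: (0,2), (1,3), (1,4)

α = atan 0.3 = 16.70°;  2α = 33.40°
n_0 = (+0.5138, +0.8579)
n_1 = (-0.9784, +0.2065)
n_2 = (-0.4486, -0.8937)
n_3 = (+0.9731, -0.2305)
n_4 = (+0.9892, +0.1468)
  (0,1): δ = 71.00°  ·
  (0,2): δ = 4.26°  ✓
  (0,3): δ = 107.59°  ·
  (0,4): δ = 129.36°  ·
  (1,2): δ = 104.73°  ·
  (1,3): δ = 1.41°  ✓
  (1,4): δ = 20.36°  ✓
  (2,3): δ = 76.68°  ·
  (2,4): δ = 54.90°  ·
  (3,4): δ = 158.23°  ·
antipodal pairs: 3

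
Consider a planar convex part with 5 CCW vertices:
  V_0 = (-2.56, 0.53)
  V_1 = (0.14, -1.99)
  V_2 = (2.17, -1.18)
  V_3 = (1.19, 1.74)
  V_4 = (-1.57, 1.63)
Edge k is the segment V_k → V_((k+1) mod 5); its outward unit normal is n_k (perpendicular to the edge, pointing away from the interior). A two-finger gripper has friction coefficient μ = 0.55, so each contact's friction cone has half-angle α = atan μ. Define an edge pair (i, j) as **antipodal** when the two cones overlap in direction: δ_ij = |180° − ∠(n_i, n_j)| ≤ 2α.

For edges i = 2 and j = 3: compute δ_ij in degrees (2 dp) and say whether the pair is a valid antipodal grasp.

α = atan 0.55 = 28.81°;  2α = 57.62°
edge 2: e_2 = (-0.98, +2.92);  n_2 = (+0.9480, +0.3182)
edge 3: e_3 = (-2.76, -0.11);  n_3 = (-0.0398, +0.9992)
∠(n_2, n_3) = 73.73°
δ = |180° − 73.73°| = 106.27°
106.27° > 2α = 57.62°  →  invalid

δ = 106.27°, invalid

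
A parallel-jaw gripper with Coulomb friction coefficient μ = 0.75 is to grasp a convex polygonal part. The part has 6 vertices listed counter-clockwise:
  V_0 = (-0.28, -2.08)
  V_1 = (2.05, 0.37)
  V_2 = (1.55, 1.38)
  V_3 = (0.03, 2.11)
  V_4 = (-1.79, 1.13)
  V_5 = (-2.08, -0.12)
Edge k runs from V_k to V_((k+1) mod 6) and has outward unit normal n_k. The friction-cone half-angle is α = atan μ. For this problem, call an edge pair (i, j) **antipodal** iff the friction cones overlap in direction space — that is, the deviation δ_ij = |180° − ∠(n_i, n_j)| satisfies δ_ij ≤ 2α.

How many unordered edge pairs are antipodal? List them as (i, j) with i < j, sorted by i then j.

α = atan 0.75 = 36.87°;  2α = 73.74°
n_0 = (+0.7246, -0.6891)
n_1 = (+0.8962, +0.4437)
n_2 = (+0.4329, +0.9014)
n_3 = (-0.4741, +0.8805)
n_4 = (-0.9741, +0.2260)
n_5 = (-0.7365, -0.6764)
  (0,1): δ = 110.10°  ·
  (0,2): δ = 72.09°  ✓
  (0,3): δ = 18.14°  ✓
  (0,4): δ = 30.50°  ✓
  (0,5): δ = 86.13°  ·
  (1,2): δ = 141.99°  ·
  (1,3): δ = 88.04°  ·
  (1,4): δ = 39.40°  ✓
  (1,5): δ = 16.23°  ✓
  (2,3): δ = 126.05°  ·
  (2,4): δ = 77.41°  ·
  (2,5): δ = 21.78°  ✓
  (3,4): δ = 131.36°  ·
  (3,5): δ = 75.74°  ·
  (4,5): δ = 124.38°  ·
antipodal pairs: 6

count = 6; pairs: (0,2), (0,3), (0,4), (1,4), (1,5), (2,5)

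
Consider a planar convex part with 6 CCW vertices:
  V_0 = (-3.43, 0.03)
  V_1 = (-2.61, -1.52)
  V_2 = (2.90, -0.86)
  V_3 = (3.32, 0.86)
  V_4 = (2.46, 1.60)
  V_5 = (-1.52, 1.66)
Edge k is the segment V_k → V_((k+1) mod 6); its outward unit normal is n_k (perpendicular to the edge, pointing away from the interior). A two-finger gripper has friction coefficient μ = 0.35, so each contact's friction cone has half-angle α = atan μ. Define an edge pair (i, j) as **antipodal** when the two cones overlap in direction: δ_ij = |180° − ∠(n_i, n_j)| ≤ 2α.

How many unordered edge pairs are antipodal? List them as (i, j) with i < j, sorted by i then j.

count = 4; pairs: (0,3), (1,4), (1,5), (2,5)

α = atan 0.35 = 19.29°;  2α = 38.58°
n_0 = (-0.8839, -0.4676)
n_1 = (+0.1189, -0.9929)
n_2 = (+0.9715, -0.2372)
n_3 = (+0.6522, +0.7580)
n_4 = (+0.0151, +0.9999)
n_5 = (-0.6491, +0.7607)
  (0,1): δ = 111.05°  ·
  (0,2): δ = 41.60°  ·
  (0,3): δ = 21.41°  ✓
  (0,4): δ = 61.26°  ·
  (0,5): δ = 102.60°  ·
  (1,2): δ = 110.55°  ·
  (1,3): δ = 47.54°  ·
  (1,4): δ = 7.69°  ✓
  (1,5): δ = 33.65°  ✓
  (2,3): δ = 116.99°  ·
  (2,4): δ = 77.14°  ·
  (2,5): δ = 35.80°  ✓
  (3,4): δ = 140.15°  ·
  (3,5): δ = 98.81°  ·
  (4,5): δ = 138.66°  ·
antipodal pairs: 4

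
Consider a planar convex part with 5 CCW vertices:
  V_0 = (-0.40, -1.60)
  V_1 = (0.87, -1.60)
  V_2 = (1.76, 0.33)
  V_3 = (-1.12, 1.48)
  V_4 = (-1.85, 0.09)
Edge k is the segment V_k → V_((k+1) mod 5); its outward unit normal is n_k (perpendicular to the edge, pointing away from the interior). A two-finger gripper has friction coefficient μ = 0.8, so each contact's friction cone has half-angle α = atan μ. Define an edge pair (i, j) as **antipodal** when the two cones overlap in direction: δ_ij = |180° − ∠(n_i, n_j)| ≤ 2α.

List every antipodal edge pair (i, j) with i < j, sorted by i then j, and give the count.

α = atan 0.8 = 38.66°;  2α = 77.32°
n_0 = (+0.0000, -1.0000)
n_1 = (+0.9081, -0.4188)
n_2 = (+0.3708, +0.9287)
n_3 = (-0.8853, +0.4650)
n_4 = (-0.7589, -0.6512)
  (0,1): δ = 114.76°  ·
  (0,2): δ = 21.77°  ✓
  (0,3): δ = 62.29°  ✓
  (0,4): δ = 130.63°  ·
  (1,2): δ = 87.01°  ·
  (1,3): δ = 2.95°  ✓
  (1,4): δ = 65.39°  ✓
  (2,3): δ = 95.94°  ·
  (2,4): δ = 27.60°  ✓
  (3,4): δ = 111.66°  ·
antipodal pairs: 5

count = 5; pairs: (0,2), (0,3), (1,3), (1,4), (2,4)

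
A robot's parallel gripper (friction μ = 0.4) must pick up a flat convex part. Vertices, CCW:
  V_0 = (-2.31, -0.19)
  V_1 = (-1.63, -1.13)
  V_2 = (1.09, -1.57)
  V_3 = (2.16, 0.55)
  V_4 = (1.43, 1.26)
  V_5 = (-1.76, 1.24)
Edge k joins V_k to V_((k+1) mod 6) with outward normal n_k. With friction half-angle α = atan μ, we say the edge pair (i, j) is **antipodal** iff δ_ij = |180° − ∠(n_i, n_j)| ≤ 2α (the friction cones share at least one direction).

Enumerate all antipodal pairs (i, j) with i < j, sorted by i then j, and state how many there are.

α = atan 0.4 = 21.80°;  2α = 43.60°
n_0 = (-0.8102, -0.5861)
n_1 = (-0.1597, -0.9872)
n_2 = (+0.8927, -0.4506)
n_3 = (+0.6972, +0.7169)
n_4 = (-0.0063, +1.0000)
n_5 = (-0.9333, +0.3590)
  (0,1): δ = 135.07°  ·
  (0,2): δ = 62.66°  ·
  (0,3): δ = 9.91°  ✓
  (0,4): δ = 54.48°  ·
  (0,5): δ = 123.08°  ·
  (1,2): δ = 107.59°  ·
  (1,3): δ = 35.02°  ✓
  (1,4): δ = 9.55°  ✓
  (1,5): δ = 78.15°  ·
  (2,3): δ = 107.42°  ·
  (2,4): δ = 62.86°  ·
  (2,5): δ = 5.74°  ✓
  (3,4): δ = 135.44°  ·
  (3,5): δ = 66.83°  ·
  (4,5): δ = 111.40°  ·
antipodal pairs: 4

count = 4; pairs: (0,3), (1,3), (1,4), (2,5)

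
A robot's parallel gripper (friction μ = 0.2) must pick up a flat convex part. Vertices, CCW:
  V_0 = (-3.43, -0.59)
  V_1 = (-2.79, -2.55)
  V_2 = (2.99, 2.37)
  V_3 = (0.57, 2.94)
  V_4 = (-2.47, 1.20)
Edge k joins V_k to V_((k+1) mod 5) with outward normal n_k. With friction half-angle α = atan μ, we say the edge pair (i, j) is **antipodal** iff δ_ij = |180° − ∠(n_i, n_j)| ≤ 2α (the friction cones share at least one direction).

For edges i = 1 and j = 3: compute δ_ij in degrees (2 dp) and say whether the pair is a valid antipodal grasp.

δ = 10.62°, valid

α = atan 0.2 = 11.31°;  2α = 22.62°
edge 1: e_1 = (+5.78, +4.92);  n_1 = (+0.6482, -0.7615)
edge 3: e_3 = (-3.04, -1.74);  n_3 = (-0.4968, +0.8679)
∠(n_1, n_3) = 169.38°
δ = |180° − 169.38°| = 10.62°
10.62° ≤ 2α = 22.62°  →  valid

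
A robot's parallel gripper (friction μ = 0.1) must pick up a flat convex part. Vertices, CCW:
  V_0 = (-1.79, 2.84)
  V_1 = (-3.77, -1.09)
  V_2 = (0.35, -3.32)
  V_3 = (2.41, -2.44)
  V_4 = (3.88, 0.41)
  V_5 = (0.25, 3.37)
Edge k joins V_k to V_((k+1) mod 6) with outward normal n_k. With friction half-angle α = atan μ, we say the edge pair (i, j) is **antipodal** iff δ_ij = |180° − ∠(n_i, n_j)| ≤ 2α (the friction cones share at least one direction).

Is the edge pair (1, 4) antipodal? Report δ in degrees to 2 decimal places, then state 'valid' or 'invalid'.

δ = 10.77°, valid

α = atan 0.1 = 5.71°;  2α = 11.42°
edge 1: e_1 = (+4.12, -2.23);  n_1 = (-0.4760, -0.8794)
edge 4: e_4 = (-3.63, +2.96);  n_4 = (+0.6320, +0.7750)
∠(n_1, n_4) = 169.23°
δ = |180° − 169.23°| = 10.77°
10.77° ≤ 2α = 11.42°  →  valid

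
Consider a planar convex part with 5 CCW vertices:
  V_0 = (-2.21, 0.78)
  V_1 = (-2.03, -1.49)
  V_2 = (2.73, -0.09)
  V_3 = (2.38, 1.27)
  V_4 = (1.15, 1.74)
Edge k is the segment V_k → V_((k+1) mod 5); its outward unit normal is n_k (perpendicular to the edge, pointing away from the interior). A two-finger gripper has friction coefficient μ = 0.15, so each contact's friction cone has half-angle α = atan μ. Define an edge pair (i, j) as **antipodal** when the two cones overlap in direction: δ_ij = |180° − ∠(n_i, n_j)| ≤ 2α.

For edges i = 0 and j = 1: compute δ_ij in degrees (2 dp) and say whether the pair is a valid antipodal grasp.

α = atan 0.15 = 8.53°;  2α = 17.06°
edge 0: e_0 = (+0.18, -2.27);  n_0 = (-0.9969, -0.0790)
edge 1: e_1 = (+4.76, +1.40);  n_1 = (+0.2822, -0.9594)
∠(n_0, n_1) = 101.86°
δ = |180° − 101.86°| = 78.14°
78.14° > 2α = 17.06°  →  invalid

δ = 78.14°, invalid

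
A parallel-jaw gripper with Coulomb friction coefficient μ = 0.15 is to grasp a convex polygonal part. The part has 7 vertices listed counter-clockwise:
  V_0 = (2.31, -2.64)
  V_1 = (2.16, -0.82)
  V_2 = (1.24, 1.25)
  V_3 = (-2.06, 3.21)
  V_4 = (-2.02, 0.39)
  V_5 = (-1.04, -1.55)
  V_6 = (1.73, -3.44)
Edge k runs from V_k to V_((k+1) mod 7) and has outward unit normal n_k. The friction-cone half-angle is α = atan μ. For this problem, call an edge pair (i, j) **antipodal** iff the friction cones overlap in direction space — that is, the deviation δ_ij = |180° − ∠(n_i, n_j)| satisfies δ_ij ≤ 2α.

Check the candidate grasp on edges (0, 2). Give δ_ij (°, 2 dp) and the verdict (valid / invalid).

δ = 125.42°, invalid

α = atan 0.15 = 8.53°;  2α = 17.06°
edge 0: e_0 = (-0.15, +1.82);  n_0 = (+0.9966, +0.0821)
edge 2: e_2 = (-3.30, +1.96);  n_2 = (+0.5107, +0.8598)
∠(n_0, n_2) = 54.58°
δ = |180° − 54.58°| = 125.42°
125.42° > 2α = 17.06°  →  invalid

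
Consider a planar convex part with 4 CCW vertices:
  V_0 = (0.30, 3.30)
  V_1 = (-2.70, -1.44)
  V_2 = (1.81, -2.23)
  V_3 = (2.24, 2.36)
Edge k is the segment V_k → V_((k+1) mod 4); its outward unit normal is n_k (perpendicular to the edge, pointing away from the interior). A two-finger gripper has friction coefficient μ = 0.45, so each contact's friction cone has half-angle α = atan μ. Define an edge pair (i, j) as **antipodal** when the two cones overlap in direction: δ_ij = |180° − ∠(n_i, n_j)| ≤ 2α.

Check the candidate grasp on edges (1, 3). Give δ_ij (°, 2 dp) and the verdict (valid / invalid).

α = atan 0.45 = 24.23°;  2α = 48.46°
edge 1: e_1 = (+4.51, -0.79);  n_1 = (-0.1725, -0.9850)
edge 3: e_3 = (-1.94, +0.94);  n_3 = (+0.4360, +0.8999)
∠(n_1, n_3) = 164.08°
δ = |180° − 164.08°| = 15.92°
15.92° ≤ 2α = 48.46°  →  valid

δ = 15.92°, valid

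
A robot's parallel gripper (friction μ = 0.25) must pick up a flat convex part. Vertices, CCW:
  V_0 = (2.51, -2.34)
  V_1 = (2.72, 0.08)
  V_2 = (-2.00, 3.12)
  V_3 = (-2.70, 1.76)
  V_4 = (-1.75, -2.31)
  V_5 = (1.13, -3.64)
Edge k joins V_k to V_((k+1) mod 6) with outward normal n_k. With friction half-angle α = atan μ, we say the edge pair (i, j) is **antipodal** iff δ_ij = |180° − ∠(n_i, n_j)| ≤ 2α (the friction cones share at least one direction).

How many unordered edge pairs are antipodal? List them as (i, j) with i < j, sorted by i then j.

α = atan 0.25 = 14.04°;  2α = 28.07°
n_0 = (+0.9963, -0.0865)
n_1 = (+0.5415, +0.8407)
n_2 = (-0.8891, +0.4576)
n_3 = (-0.9738, -0.2273)
n_4 = (-0.4193, -0.9079)
n_5 = (+0.6857, -0.7279)
  (0,1): δ = 117.82°  ·
  (0,2): δ = 22.28°  ✓
  (0,3): δ = 18.10°  ✓
  (0,4): δ = 70.17°  ·
  (0,5): δ = 138.25°  ·
  (1,2): δ = 84.45°  ·
  (1,3): δ = 44.08°  ·
  (1,4): δ = 8.00°  ✓
  (1,5): δ = 76.07°  ·
  (2,3): δ = 139.63°  ·
  (2,4): δ = 87.55°  ·
  (2,5): δ = 19.47°  ✓
  (3,4): δ = 127.93°  ·
  (3,5): δ = 59.85°  ·
  (4,5): δ = 111.92°  ·
antipodal pairs: 4

count = 4; pairs: (0,2), (0,3), (1,4), (2,5)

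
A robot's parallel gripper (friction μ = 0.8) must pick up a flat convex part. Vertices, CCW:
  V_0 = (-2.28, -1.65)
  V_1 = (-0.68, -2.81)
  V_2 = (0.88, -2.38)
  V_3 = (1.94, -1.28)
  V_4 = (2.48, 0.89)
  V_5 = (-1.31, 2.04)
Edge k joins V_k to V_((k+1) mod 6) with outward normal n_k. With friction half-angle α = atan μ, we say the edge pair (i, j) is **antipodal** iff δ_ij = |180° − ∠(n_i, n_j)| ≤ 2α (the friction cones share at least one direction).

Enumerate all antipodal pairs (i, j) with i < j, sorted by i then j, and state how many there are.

α = atan 0.8 = 38.66°;  2α = 77.32°
n_0 = (-0.5870, -0.8096)
n_1 = (+0.2657, -0.9640)
n_2 = (+0.7201, -0.6939)
n_3 = (+0.9704, -0.2415)
n_4 = (+0.2904, +0.9569)
n_5 = (-0.9671, +0.2542)
  (0,1): δ = 128.65°  ·
  (0,2): δ = 98.00°  ·
  (0,3): δ = 68.03°  ✓
  (0,4): δ = 19.06°  ✓
  (0,5): δ = 111.21°  ·
  (1,2): δ = 149.35°  ·
  (1,3): δ = 119.38°  ·
  (1,4): δ = 32.29°  ✓
  (1,5): δ = 59.86°  ✓
  (2,3): δ = 150.04°  ·
  (2,4): δ = 62.94°  ✓
  (2,5): δ = 29.21°  ✓
  (3,4): δ = 92.91°  ·
  (3,5): δ = 0.75°  ✓
  (4,5): δ = 87.85°  ·
antipodal pairs: 7

count = 7; pairs: (0,3), (0,4), (1,4), (1,5), (2,4), (2,5), (3,5)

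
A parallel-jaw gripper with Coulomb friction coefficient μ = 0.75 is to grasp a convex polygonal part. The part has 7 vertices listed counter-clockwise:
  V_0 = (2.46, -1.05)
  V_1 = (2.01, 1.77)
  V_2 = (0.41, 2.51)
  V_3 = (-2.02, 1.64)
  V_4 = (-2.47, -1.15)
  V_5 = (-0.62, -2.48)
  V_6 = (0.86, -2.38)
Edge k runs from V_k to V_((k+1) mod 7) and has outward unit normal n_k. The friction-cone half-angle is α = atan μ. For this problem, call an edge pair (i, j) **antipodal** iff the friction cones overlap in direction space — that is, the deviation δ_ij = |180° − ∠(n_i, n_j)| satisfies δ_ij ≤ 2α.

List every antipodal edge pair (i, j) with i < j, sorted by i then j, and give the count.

count = 9; pairs: (0,3), (0,4), (1,4), (1,5), (1,6), (2,4), (2,5), (2,6), (3,6)

α = atan 0.75 = 36.87°;  2α = 73.74°
n_0 = (+0.9875, +0.1576)
n_1 = (+0.4198, +0.9076)
n_2 = (-0.3371, +0.9415)
n_3 = (-0.9872, +0.1592)
n_4 = (-0.5837, -0.8120)
n_5 = (+0.0674, -0.9977)
n_6 = (+0.6392, -0.7690)
  (0,1): δ = 123.89°  ·
  (0,2): δ = 79.37°  ·
  (0,3): δ = 18.23°  ✓
  (0,4): δ = 45.22°  ✓
  (0,5): δ = 84.80°  ·
  (0,6): δ = 120.67°  ·
  (1,2): δ = 135.48°  ·
  (1,3): δ = 74.34°  ·
  (1,4): δ = 10.89°  ✓
  (1,5): δ = 28.69°  ✓
  (1,6): δ = 64.56°  ✓
  (2,3): δ = 118.86°  ·
  (2,4): δ = 55.41°  ✓
  (2,5): δ = 15.83°  ✓
  (2,6): δ = 20.04°  ✓
  (3,4): δ = 116.55°  ·
  (3,5): δ = 76.97°  ·
  (3,6): δ = 41.10°  ✓
  (4,5): δ = 140.42°  ·
  (4,6): δ = 104.55°  ·
  (5,6): δ = 144.13°  ·
antipodal pairs: 9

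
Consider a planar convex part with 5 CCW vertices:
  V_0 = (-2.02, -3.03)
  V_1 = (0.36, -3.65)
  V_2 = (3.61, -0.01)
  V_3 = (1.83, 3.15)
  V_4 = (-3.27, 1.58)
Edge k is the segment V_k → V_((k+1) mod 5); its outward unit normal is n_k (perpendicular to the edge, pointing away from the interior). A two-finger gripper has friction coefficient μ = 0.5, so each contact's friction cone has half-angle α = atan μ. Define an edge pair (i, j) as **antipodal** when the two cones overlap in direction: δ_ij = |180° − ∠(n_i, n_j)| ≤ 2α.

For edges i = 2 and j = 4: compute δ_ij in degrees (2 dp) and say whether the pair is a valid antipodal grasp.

α = atan 0.5 = 26.57°;  2α = 53.13°
edge 2: e_2 = (-1.78, +3.16);  n_2 = (+0.8713, +0.4908)
edge 4: e_4 = (+1.25, -4.61);  n_4 = (-0.9651, -0.2617)
∠(n_2, n_4) = 165.78°
δ = |180° − 165.78°| = 14.22°
14.22° ≤ 2α = 53.13°  →  valid

δ = 14.22°, valid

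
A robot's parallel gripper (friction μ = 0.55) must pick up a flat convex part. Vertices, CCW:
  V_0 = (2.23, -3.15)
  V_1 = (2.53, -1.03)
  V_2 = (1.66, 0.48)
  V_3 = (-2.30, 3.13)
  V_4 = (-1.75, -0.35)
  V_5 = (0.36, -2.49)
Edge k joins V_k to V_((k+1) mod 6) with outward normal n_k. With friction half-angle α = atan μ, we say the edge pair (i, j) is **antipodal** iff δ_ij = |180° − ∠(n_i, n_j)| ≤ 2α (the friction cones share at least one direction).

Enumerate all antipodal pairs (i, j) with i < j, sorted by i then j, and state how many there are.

α = atan 0.55 = 28.81°;  2α = 57.62°
n_0 = (+0.9901, -0.1401)
n_1 = (+0.8665, +0.4992)
n_2 = (+0.5562, +0.8311)
n_3 = (-0.9877, -0.1561)
n_4 = (-0.7121, -0.7021)
n_5 = (-0.3328, -0.9430)
  (0,1): δ = 142.00°  ·
  (0,2): δ = 115.74°  ·
  (0,3): δ = 17.04°  ✓
  (0,4): δ = 52.65°  ✓
  (0,5): δ = 78.61°  ·
  (1,2): δ = 153.74°  ·
  (1,3): δ = 20.97°  ✓
  (1,4): δ = 14.65°  ✓
  (1,5): δ = 40.61°  ✓
  (2,3): δ = 47.23°  ✓
  (2,4): δ = 11.61°  ✓
  (2,5): δ = 14.35°  ✓
  (3,4): δ = 144.39°  ·
  (3,5): δ = 118.42°  ·
  (4,5): δ = 154.04°  ·
antipodal pairs: 8

count = 8; pairs: (0,3), (0,4), (1,3), (1,4), (1,5), (2,3), (2,4), (2,5)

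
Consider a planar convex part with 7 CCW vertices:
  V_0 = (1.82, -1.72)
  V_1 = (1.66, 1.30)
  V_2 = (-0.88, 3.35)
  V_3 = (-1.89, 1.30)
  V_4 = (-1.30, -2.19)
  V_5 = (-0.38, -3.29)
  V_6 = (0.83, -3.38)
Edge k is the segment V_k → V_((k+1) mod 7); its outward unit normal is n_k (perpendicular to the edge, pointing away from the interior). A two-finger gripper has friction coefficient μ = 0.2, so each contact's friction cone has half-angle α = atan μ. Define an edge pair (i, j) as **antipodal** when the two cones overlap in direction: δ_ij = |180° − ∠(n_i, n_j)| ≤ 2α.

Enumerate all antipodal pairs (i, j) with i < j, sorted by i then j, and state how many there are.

count = 3; pairs: (0,3), (1,4), (2,6)

α = atan 0.2 = 11.31°;  2α = 22.62°
n_0 = (+0.9986, +0.0529)
n_1 = (+0.6281, +0.7782)
n_2 = (-0.8970, +0.4420)
n_3 = (-0.9860, -0.1667)
n_4 = (-0.7671, -0.6416)
n_5 = (-0.0742, -0.9972)
n_6 = (+0.8589, -0.5122)
  (0,1): δ = 131.94°  ·
  (0,2): δ = 29.26°  ·
  (0,3): δ = 6.56°  ✓
  (0,4): δ = 36.88°  ·
  (0,5): δ = 82.71°  ·
  (0,6): δ = 146.16°  ·
  (1,2): δ = 77.32°  ·
  (1,3): δ = 41.50°  ·
  (1,4): δ = 11.19°  ✓
  (1,5): δ = 34.65°  ·
  (1,6): δ = 98.10°  ·
  (2,3): δ = 144.18°  ·
  (2,4): δ = 113.86°  ·
  (2,5): δ = 68.03°  ·
  (2,6): δ = 4.58°  ✓
  (3,4): δ = 149.69°  ·
  (3,5): δ = 103.85°  ·
  (3,6): δ = 40.41°  ·
  (4,5): δ = 134.16°  ·
  (4,6): δ = 70.72°  ·
  (5,6): δ = 116.56°  ·
antipodal pairs: 3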